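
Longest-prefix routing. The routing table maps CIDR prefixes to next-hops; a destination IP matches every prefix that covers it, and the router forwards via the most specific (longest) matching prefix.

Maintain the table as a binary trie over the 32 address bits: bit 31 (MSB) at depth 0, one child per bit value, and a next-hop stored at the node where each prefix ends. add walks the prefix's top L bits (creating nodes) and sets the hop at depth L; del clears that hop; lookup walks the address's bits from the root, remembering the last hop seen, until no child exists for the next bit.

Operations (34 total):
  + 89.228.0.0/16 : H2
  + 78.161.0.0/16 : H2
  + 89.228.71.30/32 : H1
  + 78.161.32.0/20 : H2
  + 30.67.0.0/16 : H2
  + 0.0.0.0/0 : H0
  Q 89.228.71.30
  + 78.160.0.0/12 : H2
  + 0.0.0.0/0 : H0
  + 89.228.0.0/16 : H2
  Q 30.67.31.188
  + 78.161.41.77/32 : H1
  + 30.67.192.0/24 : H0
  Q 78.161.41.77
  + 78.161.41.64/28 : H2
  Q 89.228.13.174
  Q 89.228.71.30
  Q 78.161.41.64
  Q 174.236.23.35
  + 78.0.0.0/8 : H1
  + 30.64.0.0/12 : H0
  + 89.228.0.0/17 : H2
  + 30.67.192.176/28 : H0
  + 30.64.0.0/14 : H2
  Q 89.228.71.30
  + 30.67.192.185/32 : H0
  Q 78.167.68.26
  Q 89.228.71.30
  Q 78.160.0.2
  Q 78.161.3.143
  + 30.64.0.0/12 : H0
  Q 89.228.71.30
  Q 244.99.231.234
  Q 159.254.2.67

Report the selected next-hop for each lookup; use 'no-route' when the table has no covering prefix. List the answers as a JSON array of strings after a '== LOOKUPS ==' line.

Apply in order:
  add 89.228.0.0/16 -> H2 at depth 16
  add 78.161.0.0/16 -> H2 at depth 16
  add 89.228.71.30/32 -> H1 at depth 32
  add 78.161.32.0/20 -> H2 at depth 20
  add 30.67.0.0/16 -> H2 at depth 16
  add 0.0.0.0/0 -> H0 at depth 0
  ? 89.228.71.30  path d0:H0→d1:-→d2:-→d3:-→d4:-→d5:-→d6:-→d7:-→d8:-→d9:-→d10:-→d11:-→d12:-→d13:-→d14:-→d15:-→d16:H2→d17:-→d18:-→d19:-→d20:-→d21:-→d22:-→d23:-→d24:-→d25:-→d26:-→d27:-→d28:-→d29:-→d30:-→d31:-→d32:H1  best=H1
  add 78.160.0.0/12 -> H2 at depth 12
  add 0.0.0.0/0 -> H0 at depth 0
  add 89.228.0.0/16 -> H2 at depth 16
  ? 30.67.31.188  path d0:H0→d1:-→d2:-→d3:-→d4:-→d5:-→d6:-→d7:-→d8:-→d9:-→d10:-→d11:-→d12:-→d13:-→d14:-→d15:-→d16:H2  best=H2
  add 78.161.41.77/32 -> H1 at depth 32
  add 30.67.192.0/24 -> H0 at depth 24
  ? 78.161.41.77  path d0:H0→d1:-→d2:-→d3:-→d4:-→d5:-→d6:-→d7:-→d8:-→d9:-→d10:-→d11:-→d12:H2→d13:-→d14:-→d15:-→d16:H2→d17:-→d18:-→d19:-→d20:H2→d21:-→d22:-→d23:-→d24:-→d25:-→d26:-→d27:-→d28:-→d29:-→d30:-→d31:-→d32:H1  best=H1
  add 78.161.41.64/28 -> H2 at depth 28
  ? 89.228.13.174  path d0:H0→d1:-→d2:-→d3:-→d4:-→d5:-→d6:-→d7:-→d8:-→d9:-→d10:-→d11:-→d12:-→d13:-→d14:-→d15:-→d16:H2→d17:-  best=H2
  ? 89.228.71.30  path d0:H0→d1:-→d2:-→d3:-→d4:-→d5:-→d6:-→d7:-→d8:-→d9:-→d10:-→d11:-→d12:-→d13:-→d14:-→d15:-→d16:H2→d17:-→d18:-→d19:-→d20:-→d21:-→d22:-→d23:-→d24:-→d25:-→d26:-→d27:-→d28:-→d29:-→d30:-→d31:-→d32:H1  best=H1
  ? 78.161.41.64  path d0:H0→d1:-→d2:-→d3:-→d4:-→d5:-→d6:-→d7:-→d8:-→d9:-→d10:-→d11:-→d12:H2→d13:-→d14:-→d15:-→d16:H2→d17:-→d18:-→d19:-→d20:H2→d21:-→d22:-→d23:-→d24:-→d25:-→d26:-→d27:-→d28:H2  best=H2
  ? 174.236.23.35  path d0:H0  best=H0
  add 78.0.0.0/8 -> H1 at depth 8
  add 30.64.0.0/12 -> H0 at depth 12
  add 89.228.0.0/17 -> H2 at depth 17
  add 30.67.192.176/28 -> H0 at depth 28
  add 30.64.0.0/14 -> H2 at depth 14
  ? 89.228.71.30  path d0:H0→d1:-→d2:-→d3:-→d4:-→d5:-→d6:-→d7:-→d8:-→d9:-→d10:-→d11:-→d12:-→d13:-→d14:-→d15:-→d16:H2→d17:H2→d18:-→d19:-→d20:-→d21:-→d22:-→d23:-→d24:-→d25:-→d26:-→d27:-→d28:-→d29:-→d30:-→d31:-→d32:H1  best=H1
  add 30.67.192.185/32 -> H0 at depth 32
  ? 78.167.68.26  path d0:H0→d1:-→d2:-→d3:-→d4:-→d5:-→d6:-→d7:-→d8:H1→d9:-→d10:-→d11:-→d12:H2→d13:-  best=H2
  ? 89.228.71.30  path d0:H0→d1:-→d2:-→d3:-→d4:-→d5:-→d6:-→d7:-→d8:-→d9:-→d10:-→d11:-→d12:-→d13:-→d14:-→d15:-→d16:H2→d17:H2→d18:-→d19:-→d20:-→d21:-→d22:-→d23:-→d24:-→d25:-→d26:-→d27:-→d28:-→d29:-→d30:-→d31:-→d32:H1  best=H1
  ? 78.160.0.2  path d0:H0→d1:-→d2:-→d3:-→d4:-→d5:-→d6:-→d7:-→d8:H1→d9:-→d10:-→d11:-→d12:H2→d13:-→d14:-→d15:-  best=H2
  ? 78.161.3.143  path d0:H0→d1:-→d2:-→d3:-→d4:-→d5:-→d6:-→d7:-→d8:H1→d9:-→d10:-→d11:-→d12:H2→d13:-→d14:-→d15:-→d16:H2→d17:-→d18:-  best=H2
  add 30.64.0.0/12 -> H0 at depth 12
  ? 89.228.71.30  path d0:H0→d1:-→d2:-→d3:-→d4:-→d5:-→d6:-→d7:-→d8:-→d9:-→d10:-→d11:-→d12:-→d13:-→d14:-→d15:-→d16:H2→d17:H2→d18:-→d19:-→d20:-→d21:-→d22:-→d23:-→d24:-→d25:-→d26:-→d27:-→d28:-→d29:-→d30:-→d31:-→d32:H1  best=H1
  ? 244.99.231.234  path d0:H0  best=H0
  ? 159.254.2.67  path d0:H0  best=H0

== LOOKUPS ==
["H1","H2","H1","H2","H1","H2","H0","H1","H2","H1","H2","H2","H1","H0","H0"]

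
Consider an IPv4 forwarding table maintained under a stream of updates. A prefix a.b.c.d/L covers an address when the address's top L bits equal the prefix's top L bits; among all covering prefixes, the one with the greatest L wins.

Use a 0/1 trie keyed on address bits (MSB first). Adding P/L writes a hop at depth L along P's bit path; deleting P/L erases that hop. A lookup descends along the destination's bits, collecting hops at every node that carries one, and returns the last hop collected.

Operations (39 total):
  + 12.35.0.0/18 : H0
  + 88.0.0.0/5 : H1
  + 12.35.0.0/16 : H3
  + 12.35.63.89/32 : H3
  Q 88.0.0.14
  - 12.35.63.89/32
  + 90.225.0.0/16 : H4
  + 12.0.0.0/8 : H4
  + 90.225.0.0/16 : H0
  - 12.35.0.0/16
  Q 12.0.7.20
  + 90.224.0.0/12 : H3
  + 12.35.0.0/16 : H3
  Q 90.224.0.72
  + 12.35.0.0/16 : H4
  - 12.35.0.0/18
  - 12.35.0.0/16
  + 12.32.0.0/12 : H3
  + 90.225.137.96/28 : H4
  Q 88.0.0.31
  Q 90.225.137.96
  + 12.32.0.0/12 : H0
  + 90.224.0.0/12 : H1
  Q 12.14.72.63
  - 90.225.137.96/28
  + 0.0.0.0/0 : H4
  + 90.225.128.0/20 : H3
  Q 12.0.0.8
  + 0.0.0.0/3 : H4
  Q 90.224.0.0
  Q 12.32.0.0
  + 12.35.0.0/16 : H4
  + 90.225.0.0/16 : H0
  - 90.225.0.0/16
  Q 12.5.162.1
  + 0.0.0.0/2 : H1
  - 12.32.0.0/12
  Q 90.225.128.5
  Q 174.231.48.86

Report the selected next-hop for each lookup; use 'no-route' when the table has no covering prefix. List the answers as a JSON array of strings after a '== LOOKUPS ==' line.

Process each operation:
  add 12.35.0.0/18 -> H0 at depth 18
  add 88.0.0.0/5 -> H1 at depth 5
  add 12.35.0.0/16 -> H3 at depth 16
  add 12.35.63.89/32 -> H3 at depth 32
  ? 88.0.0.14  path d0:-→d1:-→d2:-→d3:-→d4:-→d5:H1  best=H1
  - 12.35.63.89/32 clear@32
  add 90.225.0.0/16 -> H4 at depth 16
  add 12.0.0.0/8 -> H4 at depth 8
  add 90.225.0.0/16 -> H0 at depth 16
  - 12.35.0.0/16 clear@16
  ? 12.0.7.20  path d0:-→d1:-→d2:-→d3:-→d4:-→d5:-→d6:-→d7:-→d8:H4→d9:-→d10:-  best=H4
  add 90.224.0.0/12 -> H3 at depth 12
  add 12.35.0.0/16 -> H3 at depth 16
  ? 90.224.0.72  path d0:-→d1:-→d2:-→d3:-→d4:-→d5:H1→d6:-→d7:-→d8:-→d9:-→d10:-→d11:-→d12:H3→d13:-→d14:-→d15:-  best=H3
  add 12.35.0.0/16 -> H4 at depth 16
  - 12.35.0.0/18 clear@18
  - 12.35.0.0/16 clear@16
  add 12.32.0.0/12 -> H3 at depth 12
  add 90.225.137.96/28 -> H4 at depth 28
  ? 88.0.0.31  path d0:-→d1:-→d2:-→d3:-→d4:-→d5:H1→d6:-  best=H1
  ? 90.225.137.96  path d0:-→d1:-→d2:-→d3:-→d4:-→d5:H1→d6:-→d7:-→d8:-→d9:-→d10:-→d11:-→d12:H3→d13:-→d14:-→d15:-→d16:H0→d17:-→d18:-→d19:-→d20:-→d21:-→d22:-→d23:-→d24:-→d25:-→d26:-→d27:-→d28:H4  best=H4
  add 12.32.0.0/12 -> H0 at depth 12
  add 90.224.0.0/12 -> H1 at depth 12
  ? 12.14.72.63  path d0:-→d1:-→d2:-→d3:-→d4:-→d5:-→d6:-→d7:-→d8:H4→d9:-→d10:-  best=H4
  - 90.225.137.96/28 clear@28
  add 0.0.0.0/0 -> H4 at depth 0
  add 90.225.128.0/20 -> H3 at depth 20
  ? 12.0.0.8  path d0:H4→d1:-→d2:-→d3:-→d4:-→d5:-→d6:-→d7:-→d8:H4→d9:-→d10:-  best=H4
  add 0.0.0.0/3 -> H4 at depth 3
  ? 90.224.0.0  path d0:H4→d1:-→d2:-→d3:-→d4:-→d5:H1→d6:-→d7:-→d8:-→d9:-→d10:-→d11:-→d12:H1→d13:-→d14:-→d15:-  best=H1
  ? 12.32.0.0  path d0:H4→d1:-→d2:-→d3:H4→d4:-→d5:-→d6:-→d7:-→d8:H4→d9:-→d10:-→d11:-→d12:H0→d13:-→d14:-  best=H0
  add 12.35.0.0/16 -> H4 at depth 16
  add 90.225.0.0/16 -> H0 at depth 16
  - 90.225.0.0/16 clear@16
  ? 12.5.162.1  path d0:H4→d1:-→d2:-→d3:H4→d4:-→d5:-→d6:-→d7:-→d8:H4→d9:-→d10:-  best=H4
  add 0.0.0.0/2 -> H1 at depth 2
  - 12.32.0.0/12 clear@12
  ? 90.225.128.5  path d0:H4→d1:-→d2:-→d3:-→d4:-→d5:H1→d6:-→d7:-→d8:-→d9:-→d10:-→d11:-→d12:H1→d13:-→d14:-→d15:-→d16:-→d17:-→d18:-→d19:-→d20:H3  best=H3
  ? 174.231.48.86  path d0:H4  best=H4

== LOOKUPS ==
["H1","H4","H3","H1","H4","H4","H4","H1","H0","H4","H3","H4"]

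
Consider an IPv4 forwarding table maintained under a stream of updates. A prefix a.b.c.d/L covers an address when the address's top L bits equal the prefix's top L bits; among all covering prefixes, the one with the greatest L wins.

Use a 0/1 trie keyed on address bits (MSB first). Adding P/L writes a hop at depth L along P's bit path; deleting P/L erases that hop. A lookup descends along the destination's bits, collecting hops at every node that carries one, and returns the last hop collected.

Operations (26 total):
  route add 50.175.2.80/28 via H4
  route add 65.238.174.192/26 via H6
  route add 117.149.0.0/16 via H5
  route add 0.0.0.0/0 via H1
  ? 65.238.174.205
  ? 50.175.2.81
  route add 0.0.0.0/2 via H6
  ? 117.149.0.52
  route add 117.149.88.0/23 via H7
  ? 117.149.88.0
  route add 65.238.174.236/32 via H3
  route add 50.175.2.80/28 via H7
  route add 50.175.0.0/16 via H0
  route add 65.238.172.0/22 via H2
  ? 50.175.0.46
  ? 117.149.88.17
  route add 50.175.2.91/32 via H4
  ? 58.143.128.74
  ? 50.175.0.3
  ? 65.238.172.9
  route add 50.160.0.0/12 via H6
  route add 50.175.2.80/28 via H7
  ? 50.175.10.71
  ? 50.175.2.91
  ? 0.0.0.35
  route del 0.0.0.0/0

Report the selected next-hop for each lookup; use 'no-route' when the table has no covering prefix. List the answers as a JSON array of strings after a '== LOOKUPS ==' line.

Apply in order:
  + 50.175.2.80/28 (H4) depth=28
  + 65.238.174.192/26 (H6) depth=26
  + 117.149.0.0/16 (H5) depth=16
  + 0.0.0.0/0 (H1) depth=0
  Q 65.238.174.205: descend 01000001111011101010111011 ; hops seen [H1,H6] ; pick H6
  Q 50.175.2.81: descend 0011001010101111000000100101 ; hops seen [H1,H4] ; pick H4
  + 0.0.0.0/2 (H6) depth=2
  Q 117.149.0.52: descend 0111010110010101 ; hops seen [H1,H5] ; pick H5
  + 117.149.88.0/23 (H7) depth=23
  Q 117.149.88.0: descend 01110101100101010101100 ; hops seen [H1,H5,H7] ; pick H7
  + 65.238.174.236/32 (H3) depth=32
  + 50.175.2.80/28 (H7) depth=28
  + 50.175.0.0/16 (H0) depth=16
  + 65.238.172.0/22 (H2) depth=22
  Q 50.175.0.46: descend 0011001010101111000000 ; hops seen [H1,H6,H0] ; pick H0
  Q 117.149.88.17: descend 01110101100101010101100 ; hops seen [H1,H5,H7] ; pick H7
  + 50.175.2.91/32 (H4) depth=32
  Q 58.143.128.74: descend 0011 ; hops seen [H1,H6] ; pick H6
  Q 50.175.0.3: descend 0011001010101111000000 ; hops seen [H1,H6,H0] ; pick H0
  Q 65.238.172.9: descend 0100000111101110101011 ; hops seen [H1,H2] ; pick H2
  + 50.160.0.0/12 (H6) depth=12
  + 50.175.2.80/28 (H7) depth=28
  Q 50.175.10.71: descend 00110010101011110000 ; hops seen [H1,H6,H6,H0] ; pick H0
  Q 50.175.2.91: descend 00110010101011110000001001011011 ; hops seen [H1,H6,H6,H0,H7,H4] ; pick H4
  Q 0.0.0.35: descend 00 ; hops seen [H1,H6] ; pick H6
  del 0.0.0.0/0 (clear depth 0)

== LOOKUPS ==
["H6","H4","H5","H7","H0","H7","H6","H0","H2","H0","H4","H6"]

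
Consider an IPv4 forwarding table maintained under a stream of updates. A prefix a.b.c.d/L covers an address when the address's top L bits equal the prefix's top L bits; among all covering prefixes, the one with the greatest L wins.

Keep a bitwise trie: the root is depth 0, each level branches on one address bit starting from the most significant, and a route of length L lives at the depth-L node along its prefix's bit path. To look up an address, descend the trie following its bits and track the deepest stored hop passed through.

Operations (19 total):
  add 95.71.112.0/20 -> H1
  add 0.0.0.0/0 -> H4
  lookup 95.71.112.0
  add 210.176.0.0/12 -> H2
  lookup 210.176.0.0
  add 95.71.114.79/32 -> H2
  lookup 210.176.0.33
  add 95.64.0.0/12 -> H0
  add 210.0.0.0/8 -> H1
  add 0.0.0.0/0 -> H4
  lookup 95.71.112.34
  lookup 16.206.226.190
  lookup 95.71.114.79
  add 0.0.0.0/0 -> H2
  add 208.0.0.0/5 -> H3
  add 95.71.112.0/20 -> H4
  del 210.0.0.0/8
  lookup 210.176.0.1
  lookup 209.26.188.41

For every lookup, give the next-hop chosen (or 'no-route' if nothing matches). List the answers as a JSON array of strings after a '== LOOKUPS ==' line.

Trace:
  + 95.71.112.0/20 (H1) depth=20
  + 0.0.0.0/0 (H4) depth=0
  ? 95.71.112.0  path d0:H4→d1:-→d2:-→d3:-→d4:-→d5:-→d6:-→d7:-→d8:-→d9:-→d10:-→d11:-→d12:-→d13:-→d14:-→d15:-→d16:-→d17:-→d18:-→d19:-→d20:H1  best=H1
  + 210.176.0.0/12 (H2) depth=12
  ? 210.176.0.0  path d0:H4→d1:-→d2:-→d3:-→d4:-→d5:-→d6:-→d7:-→d8:-→d9:-→d10:-→d11:-→d12:H2  best=H2
  + 95.71.114.79/32 (H2) depth=32
  ? 210.176.0.33  path d0:H4→d1:-→d2:-→d3:-→d4:-→d5:-→d6:-→d7:-→d8:-→d9:-→d10:-→d11:-→d12:H2  best=H2
  + 95.64.0.0/12 (H0) depth=12
  + 210.0.0.0/8 (H1) depth=8
  + 0.0.0.0/0 (H4) depth=0
  ? 95.71.112.34  path d0:H4→d1:-→d2:-→d3:-→d4:-→d5:-→d6:-→d7:-→d8:-→d9:-→d10:-→d11:-→d12:H0→d13:-→d14:-→d15:-→d16:-→d17:-→d18:-→d19:-→d20:H1→d21:-→d22:-  best=H1
  ? 16.206.226.190  path d0:H4→d1:-  best=H4
  ? 95.71.114.79  path d0:H4→d1:-→d2:-→d3:-→d4:-→d5:-→d6:-→d7:-→d8:-→d9:-→d10:-→d11:-→d12:H0→d13:-→d14:-→d15:-→d16:-→d17:-→d18:-→d19:-→d20:H1→d21:-→d22:-→d23:-→d24:-→d25:-→d26:-→d27:-→d28:-→d29:-→d30:-→d31:-→d32:H2  best=H2
  + 0.0.0.0/0 (H2) depth=0
  + 208.0.0.0/5 (H3) depth=5
  + 95.71.112.0/20 (H4) depth=20
  - 210.0.0.0/8 clear@8
  ? 210.176.0.1  path d0:H2→d1:-→d2:-→d3:-→d4:-→d5:H3→d6:-→d7:-→d8:-→d9:-→d10:-→d11:-→d12:H2  best=H2
  ? 209.26.188.41  path d0:H2→d1:-→d2:-→d3:-→d4:-→d5:H3→d6:-  best=H3

== LOOKUPS ==
["H1","H2","H2","H1","H4","H2","H2","H3"]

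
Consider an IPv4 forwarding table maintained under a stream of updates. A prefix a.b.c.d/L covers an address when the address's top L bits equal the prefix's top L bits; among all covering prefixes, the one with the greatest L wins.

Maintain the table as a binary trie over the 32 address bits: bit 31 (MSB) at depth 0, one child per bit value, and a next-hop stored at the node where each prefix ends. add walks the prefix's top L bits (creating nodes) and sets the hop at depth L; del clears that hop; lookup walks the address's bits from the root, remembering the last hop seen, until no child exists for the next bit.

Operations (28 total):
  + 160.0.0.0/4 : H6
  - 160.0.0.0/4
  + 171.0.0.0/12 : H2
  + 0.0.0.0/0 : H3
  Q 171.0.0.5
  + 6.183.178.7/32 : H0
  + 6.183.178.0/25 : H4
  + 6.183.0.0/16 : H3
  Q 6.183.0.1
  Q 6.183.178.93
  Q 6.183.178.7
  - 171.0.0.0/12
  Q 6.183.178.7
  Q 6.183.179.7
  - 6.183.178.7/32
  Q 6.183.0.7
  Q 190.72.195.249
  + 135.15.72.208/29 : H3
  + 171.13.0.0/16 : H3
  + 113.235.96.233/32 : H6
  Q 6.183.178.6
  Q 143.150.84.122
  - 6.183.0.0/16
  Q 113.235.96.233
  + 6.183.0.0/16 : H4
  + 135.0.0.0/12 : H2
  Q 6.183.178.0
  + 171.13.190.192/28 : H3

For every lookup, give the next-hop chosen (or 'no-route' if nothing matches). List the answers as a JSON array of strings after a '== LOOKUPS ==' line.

Trace:
  add 160.0.0.0/4 -> H6 at depth 4
  - 160.0.0.0/4 clear@4
  add 171.0.0.0/12 -> H2 at depth 12
  add 0.0.0.0/0 -> H3 at depth 0
  Q 171.0.0.5: descend 101010110000 ; hops seen [H3,H2] ; pick H2
  add 6.183.178.7/32 -> H0 at depth 32
  add 6.183.178.0/25 -> H4 at depth 25
  add 6.183.0.0/16 -> H3 at depth 16
  Q 6.183.0.1: descend 0000011010110111 ; hops seen [H3,H3] ; pick H3
  Q 6.183.178.93: descend 0000011010110111101100100 ; hops seen [H3,H3,H4] ; pick H4
  Q 6.183.178.7: descend 00000110101101111011001000000111 ; hops seen [H3,H3,H4,H0] ; pick H0
  - 171.0.0.0/12 clear@12
  Q 6.183.178.7: descend 00000110101101111011001000000111 ; hops seen [H3,H3,H4,H0] ; pick H0
  Q 6.183.179.7: descend 00000110101101111011001 ; hops seen [H3,H3] ; pick H3
  - 6.183.178.7/32 clear@32
  Q 6.183.0.7: descend 0000011010110111 ; hops seen [H3,H3] ; pick H3
  Q 190.72.195.249: descend 101 ; hops seen [H3] ; pick H3
  add 135.15.72.208/29 -> H3 at depth 29
  add 171.13.0.0/16 -> H3 at depth 16
  add 113.235.96.233/32 -> H6 at depth 32
  Q 6.183.178.6: descend 0000011010110111101100100000011 ; hops seen [H3,H3,H4] ; pick H4
  Q 143.150.84.122: descend 1000 ; hops seen [H3] ; pick H3
  - 6.183.0.0/16 clear@16
  Q 113.235.96.233: descend 01110001111010110110000011101001 ; hops seen [H3,H6] ; pick H6
  add 6.183.0.0/16 -> H4 at depth 16
  add 135.0.0.0/12 -> H2 at depth 12
  Q 6.183.178.0: descend 00000110101101111011001000000 ; hops seen [H3,H4,H4] ; pick H4
  add 171.13.190.192/28 -> H3 at depth 28

== LOOKUPS ==
["H2","H3","H4","H0","H0","H3","H3","H3","H4","H3","H6","H4"]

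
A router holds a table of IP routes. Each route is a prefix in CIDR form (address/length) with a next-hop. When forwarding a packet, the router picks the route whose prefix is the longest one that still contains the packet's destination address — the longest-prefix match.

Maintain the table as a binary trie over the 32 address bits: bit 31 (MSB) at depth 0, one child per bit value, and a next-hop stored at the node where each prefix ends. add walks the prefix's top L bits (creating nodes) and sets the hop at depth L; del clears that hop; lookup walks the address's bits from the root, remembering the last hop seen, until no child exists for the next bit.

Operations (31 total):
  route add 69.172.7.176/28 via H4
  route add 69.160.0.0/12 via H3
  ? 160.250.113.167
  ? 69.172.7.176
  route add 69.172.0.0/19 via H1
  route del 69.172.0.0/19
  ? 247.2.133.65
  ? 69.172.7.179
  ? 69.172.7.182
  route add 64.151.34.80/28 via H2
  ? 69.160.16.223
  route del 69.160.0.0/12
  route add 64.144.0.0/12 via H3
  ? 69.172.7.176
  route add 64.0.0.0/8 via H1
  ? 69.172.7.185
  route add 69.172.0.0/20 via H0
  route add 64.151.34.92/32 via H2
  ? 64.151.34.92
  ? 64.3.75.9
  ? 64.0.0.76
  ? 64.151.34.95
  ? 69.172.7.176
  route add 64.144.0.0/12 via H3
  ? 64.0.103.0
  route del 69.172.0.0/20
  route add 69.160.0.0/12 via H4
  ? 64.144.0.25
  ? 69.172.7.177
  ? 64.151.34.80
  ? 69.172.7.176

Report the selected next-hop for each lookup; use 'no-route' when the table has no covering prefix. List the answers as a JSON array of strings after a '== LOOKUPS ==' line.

Trace:
  add 69.172.7.176/28 -> H4 at depth 28
  add 69.160.0.0/12 -> H3 at depth 12
  ? 160.250.113.167  path d0:-  best=no-route
  ? 69.172.7.176  path d0:-→d1:-→d2:-→d3:-→d4:-→d5:-→d6:-→d7:-→d8:-→d9:-→d10:-→d11:-→d12:H3→d13:-→d14:-→d15:-→d16:-→d17:-→d18:-→d19:-→d20:-→d21:-→d22:-→d23:-→d24:-→d25:-→d26:-→d27:-→d28:H4  best=H4
  add 69.172.0.0/19 -> H1 at depth 19
  - 69.172.0.0/19 clear@19
  ? 247.2.133.65  path d0:-  best=no-route
  ? 69.172.7.179  path d0:-→d1:-→d2:-→d3:-→d4:-→d5:-→d6:-→d7:-→d8:-→d9:-→d10:-→d11:-→d12:H3→d13:-→d14:-→d15:-→d16:-→d17:-→d18:-→d19:-→d20:-→d21:-→d22:-→d23:-→d24:-→d25:-→d26:-→d27:-→d28:H4  best=H4
  ? 69.172.7.182  path d0:-→d1:-→d2:-→d3:-→d4:-→d5:-→d6:-→d7:-→d8:-→d9:-→d10:-→d11:-→d12:H3→d13:-→d14:-→d15:-→d16:-→d17:-→d18:-→d19:-→d20:-→d21:-→d22:-→d23:-→d24:-→d25:-→d26:-→d27:-→d28:H4  best=H4
  add 64.151.34.80/28 -> H2 at depth 28
  ? 69.160.16.223  path d0:-→d1:-→d2:-→d3:-→d4:-→d5:-→d6:-→d7:-→d8:-→d9:-→d10:-→d11:-→d12:H3  best=H3
  - 69.160.0.0/12 clear@12
  add 64.144.0.0/12 -> H3 at depth 12
  ? 69.172.7.176  path d0:-→d1:-→d2:-→d3:-→d4:-→d5:-→d6:-→d7:-→d8:-→d9:-→d10:-→d11:-→d12:-→d13:-→d14:-→d15:-→d16:-→d17:-→d18:-→d19:-→d20:-→d21:-→d22:-→d23:-→d24:-→d25:-→d26:-→d27:-→d28:H4  best=H4
  add 64.0.0.0/8 -> H1 at depth 8
  ? 69.172.7.185  path d0:-→d1:-→d2:-→d3:-→d4:-→d5:-→d6:-→d7:-→d8:-→d9:-→d10:-→d11:-→d12:-→d13:-→d14:-→d15:-→d16:-→d17:-→d18:-→d19:-→d20:-→d21:-→d22:-→d23:-→d24:-→d25:-→d26:-→d27:-→d28:H4  best=H4
  add 69.172.0.0/20 -> H0 at depth 20
  add 64.151.34.92/32 -> H2 at depth 32
  ? 64.151.34.92  path d0:-→d1:-→d2:-→d3:-→d4:-→d5:-→d6:-→d7:-→d8:H1→d9:-→d10:-→d11:-→d12:H3→d13:-→d14:-→d15:-→d16:-→d17:-→d18:-→d19:-→d20:-→d21:-→d22:-→d23:-→d24:-→d25:-→d26:-→d27:-→d28:H2→d29:-→d30:-→d31:-→d32:H2  best=H2
  ? 64.3.75.9  path d0:-→d1:-→d2:-→d3:-→d4:-→d5:-→d6:-→d7:-→d8:H1  best=H1
  ? 64.0.0.76  path d0:-→d1:-→d2:-→d3:-→d4:-→d5:-→d6:-→d7:-→d8:H1  best=H1
  ? 64.151.34.95  path d0:-→d1:-→d2:-→d3:-→d4:-→d5:-→d6:-→d7:-→d8:H1→d9:-→d10:-→d11:-→d12:H3→d13:-→d14:-→d15:-→d16:-→d17:-→d18:-→d19:-→d20:-→d21:-→d22:-→d23:-→d24:-→d25:-→d26:-→d27:-→d28:H2→d29:-→d30:-  best=H2
  ? 69.172.7.176  path d0:-→d1:-→d2:-→d3:-→d4:-→d5:-→d6:-→d7:-→d8:-→d9:-→d10:-→d11:-→d12:-→d13:-→d14:-→d15:-→d16:-→d17:-→d18:-→d19:-→d20:H0→d21:-→d22:-→d23:-→d24:-→d25:-→d26:-→d27:-→d28:H4  best=H4
  add 64.144.0.0/12 -> H3 at depth 12
  ? 64.0.103.0  path d0:-→d1:-→d2:-→d3:-→d4:-→d5:-→d6:-→d7:-→d8:H1  best=H1
  - 69.172.0.0/20 clear@20
  add 69.160.0.0/12 -> H4 at depth 12
  ? 64.144.0.25  path d0:-→d1:-→d2:-→d3:-→d4:-→d5:-→d6:-→d7:-→d8:H1→d9:-→d10:-→d11:-→d12:H3→d13:-  best=H3
  ? 69.172.7.177  path d0:-→d1:-→d2:-→d3:-→d4:-→d5:-→d6:-→d7:-→d8:-→d9:-→d10:-→d11:-→d12:H4→d13:-→d14:-→d15:-→d16:-→d17:-→d18:-→d19:-→d20:-→d21:-→d22:-→d23:-→d24:-→d25:-→d26:-→d27:-→d28:H4  best=H4
  ? 64.151.34.80  path d0:-→d1:-→d2:-→d3:-→d4:-→d5:-→d6:-→d7:-→d8:H1→d9:-→d10:-→d11:-→d12:H3→d13:-→d14:-→d15:-→d16:-→d17:-→d18:-→d19:-→d20:-→d21:-→d22:-→d23:-→d24:-→d25:-→d26:-→d27:-→d28:H2  best=H2
  ? 69.172.7.176  path d0:-→d1:-→d2:-→d3:-→d4:-→d5:-→d6:-→d7:-→d8:-→d9:-→d10:-→d11:-→d12:H4→d13:-→d14:-→d15:-→d16:-→d17:-→d18:-→d19:-→d20:-→d21:-→d22:-→d23:-→d24:-→d25:-→d26:-→d27:-→d28:H4  best=H4

== LOOKUPS ==
["no-route","H4","no-route","H4","H4","H3","H4","H4","H2","H1","H1","H2","H4","H1","H3","H4","H2","H4"]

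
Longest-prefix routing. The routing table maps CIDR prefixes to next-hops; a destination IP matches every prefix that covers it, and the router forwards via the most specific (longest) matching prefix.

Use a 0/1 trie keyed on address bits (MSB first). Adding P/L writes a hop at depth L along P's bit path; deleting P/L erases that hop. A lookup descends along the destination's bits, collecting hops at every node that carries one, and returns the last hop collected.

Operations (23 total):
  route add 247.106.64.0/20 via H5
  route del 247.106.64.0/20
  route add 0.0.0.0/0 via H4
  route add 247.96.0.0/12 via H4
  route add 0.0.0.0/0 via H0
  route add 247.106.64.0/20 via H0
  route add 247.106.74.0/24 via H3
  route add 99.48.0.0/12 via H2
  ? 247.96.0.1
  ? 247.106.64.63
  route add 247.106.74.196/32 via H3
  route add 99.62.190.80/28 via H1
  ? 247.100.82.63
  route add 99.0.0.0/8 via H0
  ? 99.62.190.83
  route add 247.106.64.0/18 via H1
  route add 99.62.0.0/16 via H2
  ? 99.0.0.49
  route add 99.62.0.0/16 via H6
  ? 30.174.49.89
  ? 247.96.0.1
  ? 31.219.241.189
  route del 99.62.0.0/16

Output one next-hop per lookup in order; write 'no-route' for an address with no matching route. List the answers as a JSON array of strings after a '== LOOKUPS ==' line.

Process each operation:
  add 247.106.64.0/20 -> H5 at depth 20
  del 247.106.64.0/20 (clear depth 20)
  add 0.0.0.0/0 -> H4 at depth 0
  add 247.96.0.0/12 -> H4 at depth 12
  add 0.0.0.0/0 -> H0 at depth 0
  add 247.106.64.0/20 -> H0 at depth 20
  add 247.106.74.0/24 -> H3 at depth 24
  add 99.48.0.0/12 -> H2 at depth 12
  ? 247.96.0.1  path d0:H0→d1:-→d2:-→d3:-→d4:-→d5:-→d6:-→d7:-→d8:-→d9:-→d10:-→d11:-→d12:H4  best=H4
  ? 247.106.64.63  path d0:H0→d1:-→d2:-→d3:-→d4:-→d5:-→d6:-→d7:-→d8:-→d9:-→d10:-→d11:-→d12:H4→d13:-→d14:-→d15:-→d16:-→d17:-→d18:-→d19:-→d20:H0  best=H0
  add 247.106.74.196/32 -> H3 at depth 32
  add 99.62.190.80/28 -> H1 at depth 28
  ? 247.100.82.63  path d0:H0→d1:-→d2:-→d3:-→d4:-→d5:-→d6:-→d7:-→d8:-→d9:-→d10:-→d11:-→d12:H4  best=H4
  add 99.0.0.0/8 -> H0 at depth 8
  ? 99.62.190.83  path d0:H0→d1:-→d2:-→d3:-→d4:-→d5:-→d6:-→d7:-→d8:H0→d9:-→d10:-→d11:-→d12:H2→d13:-→d14:-→d15:-→d16:-→d17:-→d18:-→d19:-→d20:-→d21:-→d22:-→d23:-→d24:-→d25:-→d26:-→d27:-→d28:H1  best=H1
  add 247.106.64.0/18 -> H1 at depth 18
  add 99.62.0.0/16 -> H2 at depth 16
  ? 99.0.0.49  path d0:H0→d1:-→d2:-→d3:-→d4:-→d5:-→d6:-→d7:-→d8:H0→d9:-→d10:-  best=H0
  add 99.62.0.0/16 -> H6 at depth 16
  ? 30.174.49.89  path d0:H0→d1:-  best=H0
  ? 247.96.0.1  path d0:H0→d1:-→d2:-→d3:-→d4:-→d5:-→d6:-→d7:-→d8:-→d9:-→d10:-→d11:-→d12:H4  best=H4
  ? 31.219.241.189  path d0:H0→d1:-  best=H0
  del 99.62.0.0/16 (clear depth 16)

== LOOKUPS ==
["H4","H0","H4","H1","H0","H0","H4","H0"]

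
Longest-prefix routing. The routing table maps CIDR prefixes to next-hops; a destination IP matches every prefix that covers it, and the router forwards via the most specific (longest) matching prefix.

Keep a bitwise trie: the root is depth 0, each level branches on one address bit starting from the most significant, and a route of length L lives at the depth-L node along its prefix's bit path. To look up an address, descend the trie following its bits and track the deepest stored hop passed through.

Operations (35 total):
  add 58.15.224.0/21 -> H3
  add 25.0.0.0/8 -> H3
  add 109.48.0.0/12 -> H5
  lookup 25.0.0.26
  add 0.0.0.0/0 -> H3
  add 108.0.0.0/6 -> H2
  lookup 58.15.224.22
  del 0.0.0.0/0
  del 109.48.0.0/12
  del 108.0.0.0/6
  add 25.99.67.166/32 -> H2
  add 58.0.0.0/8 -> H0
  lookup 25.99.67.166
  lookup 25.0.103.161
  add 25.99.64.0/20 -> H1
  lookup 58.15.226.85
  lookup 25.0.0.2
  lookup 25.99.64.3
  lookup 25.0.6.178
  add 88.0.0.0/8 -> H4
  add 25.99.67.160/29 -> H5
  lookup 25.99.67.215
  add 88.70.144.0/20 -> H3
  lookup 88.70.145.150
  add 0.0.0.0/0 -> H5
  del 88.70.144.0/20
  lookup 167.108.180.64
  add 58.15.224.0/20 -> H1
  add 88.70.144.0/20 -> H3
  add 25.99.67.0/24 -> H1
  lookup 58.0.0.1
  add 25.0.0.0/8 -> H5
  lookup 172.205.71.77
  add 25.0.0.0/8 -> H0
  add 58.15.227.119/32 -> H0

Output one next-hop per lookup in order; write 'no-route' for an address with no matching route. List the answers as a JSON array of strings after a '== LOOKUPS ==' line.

Process each operation:
  add 58.15.224.0/21 -> H3 at depth 21
  add 25.0.0.0/8 -> H3 at depth 8
  add 109.48.0.0/12 -> H5 at depth 12
  lookup 25.0.0.26: bits 00011001 walk d0:-→d1:-→d2:-→d3:-→d4:-→d5:-→d6:-→d7:-→d8:H3 -> H3
  add 0.0.0.0/0 -> H3 at depth 0
  add 108.0.0.0/6 -> H2 at depth 6
  lookup 58.15.224.22: bits 001110100000111111100 walk d0:H3→d1:-→d2:-→d3:-→d4:-→d5:-→d6:-→d7:-→d8:-→d9:-→d10:-→d11:-→d12:-→d13:-→d14:-→d15:-→d16:-→d17:-→d18:-→d19:-→d20:-→d21:H3 -> H3
  del 0.0.0.0/0 (clear depth 0)
  del 109.48.0.0/12 (clear depth 12)
  del 108.0.0.0/6 (clear depth 6)
  add 25.99.67.166/32 -> H2 at depth 32
  add 58.0.0.0/8 -> H0 at depth 8
  lookup 25.99.67.166: bits 00011001011000110100001110100110 walk d0:-→d1:-→d2:-→d3:-→d4:-→d5:-→d6:-→d7:-→d8:H3→d9:-→d10:-→d11:-→d12:-→d13:-→d14:-→d15:-→d16:-→d17:-→d18:-→d19:-→d20:-→d21:-→d22:-→d23:-→d24:-→d25:-→d26:-→d27:-→d28:-→d29:-→d30:-→d31:-→d32:H2 -> H2
  lookup 25.0.103.161: bits 000110010 walk d0:-→d1:-→d2:-→d3:-→d4:-→d5:-→d6:-→d7:-→d8:H3→d9:- -> H3
  add 25.99.64.0/20 -> H1 at depth 20
  lookup 58.15.226.85: bits 001110100000111111100 walk d0:-→d1:-→d2:-→d3:-→d4:-→d5:-→d6:-→d7:-→d8:H0→d9:-→d10:-→d11:-→d12:-→d13:-→d14:-→d15:-→d16:-→d17:-→d18:-→d19:-→d20:-→d21:H3 -> H3
  lookup 25.0.0.2: bits 000110010 walk d0:-→d1:-→d2:-→d3:-→d4:-→d5:-→d6:-→d7:-→d8:H3→d9:- -> H3
  lookup 25.99.64.3: bits 0001100101100011010000 walk d0:-→d1:-→d2:-→d3:-→d4:-→d5:-→d6:-→d7:-→d8:H3→d9:-→d10:-→d11:-→d12:-→d13:-→d14:-→d15:-→d16:-→d17:-→d18:-→d19:-→d20:H1→d21:-→d22:- -> H1
  lookup 25.0.6.178: bits 000110010 walk d0:-→d1:-→d2:-→d3:-→d4:-→d5:-→d6:-→d7:-→d8:H3→d9:- -> H3
  add 88.0.0.0/8 -> H4 at depth 8
  add 25.99.67.160/29 -> H5 at depth 29
  lookup 25.99.67.215: bits 0001100101100011010000111 walk d0:-→d1:-→d2:-→d3:-→d4:-→d5:-→d6:-→d7:-→d8:H3→d9:-→d10:-→d11:-→d12:-→d13:-→d14:-→d15:-→d16:-→d17:-→d18:-→d19:-→d20:H1→d21:-→d22:-→d23:-→d24:-→d25:- -> H1
  add 88.70.144.0/20 -> H3 at depth 20
  lookup 88.70.145.150: bits 01011000010001101001 walk d0:-→d1:-→d2:-→d3:-→d4:-→d5:-→d6:-→d7:-→d8:H4→d9:-→d10:-→d11:-→d12:-→d13:-→d14:-→d15:-→d16:-→d17:-→d18:-→d19:-→d20:H3 -> H3
  add 0.0.0.0/0 -> H5 at depth 0
  del 88.70.144.0/20 (clear depth 20)
  lookup 167.108.180.64: bits ε walk d0:H5 -> H5
  add 58.15.224.0/20 -> H1 at depth 20
  add 88.70.144.0/20 -> H3 at depth 20
  add 25.99.67.0/24 -> H1 at depth 24
  lookup 58.0.0.1: bits 001110100000 walk d0:H5→d1:-→d2:-→d3:-→d4:-→d5:-→d6:-→d7:-→d8:H0→d9:-→d10:-→d11:-→d12:- -> H0
  add 25.0.0.0/8 -> H5 at depth 8
  lookup 172.205.71.77: bits ε walk d0:H5 -> H5
  add 25.0.0.0/8 -> H0 at depth 8
  add 58.15.227.119/32 -> H0 at depth 32

== LOOKUPS ==
["H3","H3","H2","H3","H3","H3","H1","H3","H1","H3","H5","H0","H5"]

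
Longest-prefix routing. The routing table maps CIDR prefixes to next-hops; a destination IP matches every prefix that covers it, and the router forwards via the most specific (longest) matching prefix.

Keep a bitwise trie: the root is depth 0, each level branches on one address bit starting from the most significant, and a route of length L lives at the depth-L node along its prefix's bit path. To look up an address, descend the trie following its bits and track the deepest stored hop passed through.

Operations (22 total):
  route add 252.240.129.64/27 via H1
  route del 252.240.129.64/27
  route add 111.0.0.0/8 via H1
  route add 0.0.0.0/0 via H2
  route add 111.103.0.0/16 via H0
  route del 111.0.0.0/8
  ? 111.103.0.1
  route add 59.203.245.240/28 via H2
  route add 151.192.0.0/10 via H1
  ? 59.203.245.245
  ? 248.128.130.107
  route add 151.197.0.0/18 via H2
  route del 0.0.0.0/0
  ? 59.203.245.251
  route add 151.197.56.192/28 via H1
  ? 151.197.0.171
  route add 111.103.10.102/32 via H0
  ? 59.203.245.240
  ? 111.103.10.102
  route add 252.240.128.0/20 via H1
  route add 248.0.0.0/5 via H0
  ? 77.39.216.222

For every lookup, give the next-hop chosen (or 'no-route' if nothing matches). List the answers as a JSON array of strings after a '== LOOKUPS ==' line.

Apply in order:
  add 252.240.129.64/27 -> H1 at depth 27
  - 252.240.129.64/27 clear@27
  add 111.0.0.0/8 -> H1 at depth 8
  add 0.0.0.0/0 -> H2 at depth 0
  add 111.103.0.0/16 -> H0 at depth 16
  - 111.0.0.0/8 clear@8
  ? 111.103.0.1  path d0:H2→d1:-→d2:-→d3:-→d4:-→d5:-→d6:-→d7:-→d8:-→d9:-→d10:-→d11:-→d12:-→d13:-→d14:-→d15:-→d16:H0  best=H0
  add 59.203.245.240/28 -> H2 at depth 28
  add 151.192.0.0/10 -> H1 at depth 10
  ? 59.203.245.245  path d0:H2→d1:-→d2:-→d3:-→d4:-→d5:-→d6:-→d7:-→d8:-→d9:-→d10:-→d11:-→d12:-→d13:-→d14:-→d15:-→d16:-→d17:-→d18:-→d19:-→d20:-→d21:-→d22:-→d23:-→d24:-→d25:-→d26:-→d27:-→d28:H2  best=H2
  ? 248.128.130.107  path d0:H2→d1:-→d2:-→d3:-→d4:-→d5:-  best=H2
  add 151.197.0.0/18 -> H2 at depth 18
  - 0.0.0.0/0 clear@0
  ? 59.203.245.251  path d0:-→d1:-→d2:-→d3:-→d4:-→d5:-→d6:-→d7:-→d8:-→d9:-→d10:-→d11:-→d12:-→d13:-→d14:-→d15:-→d16:-→d17:-→d18:-→d19:-→d20:-→d21:-→d22:-→d23:-→d24:-→d25:-→d26:-→d27:-→d28:H2  best=H2
  add 151.197.56.192/28 -> H1 at depth 28
  ? 151.197.0.171  path d0:-→d1:-→d2:-→d3:-→d4:-→d5:-→d6:-→d7:-→d8:-→d9:-→d10:H1→d11:-→d12:-→d13:-→d14:-→d15:-→d16:-→d17:-→d18:H2  best=H2
  add 111.103.10.102/32 -> H0 at depth 32
  ? 59.203.245.240  path d0:-→d1:-→d2:-→d3:-→d4:-→d5:-→d6:-→d7:-→d8:-→d9:-→d10:-→d11:-→d12:-→d13:-→d14:-→d15:-→d16:-→d17:-→d18:-→d19:-→d20:-→d21:-→d22:-→d23:-→d24:-→d25:-→d26:-→d27:-→d28:H2  best=H2
  ? 111.103.10.102  path d0:-→d1:-→d2:-→d3:-→d4:-→d5:-→d6:-→d7:-→d8:-→d9:-→d10:-→d11:-→d12:-→d13:-→d14:-→d15:-→d16:H0→d17:-→d18:-→d19:-→d20:-→d21:-→d22:-→d23:-→d24:-→d25:-→d26:-→d27:-→d28:-→d29:-→d30:-→d31:-→d32:H0  best=H0
  add 252.240.128.0/20 -> H1 at depth 20
  add 248.0.0.0/5 -> H0 at depth 5
  ? 77.39.216.222  path d0:-→d1:-→d2:-  best=no-route

== LOOKUPS ==
["H0","H2","H2","H2","H2","H2","H0","no-route"]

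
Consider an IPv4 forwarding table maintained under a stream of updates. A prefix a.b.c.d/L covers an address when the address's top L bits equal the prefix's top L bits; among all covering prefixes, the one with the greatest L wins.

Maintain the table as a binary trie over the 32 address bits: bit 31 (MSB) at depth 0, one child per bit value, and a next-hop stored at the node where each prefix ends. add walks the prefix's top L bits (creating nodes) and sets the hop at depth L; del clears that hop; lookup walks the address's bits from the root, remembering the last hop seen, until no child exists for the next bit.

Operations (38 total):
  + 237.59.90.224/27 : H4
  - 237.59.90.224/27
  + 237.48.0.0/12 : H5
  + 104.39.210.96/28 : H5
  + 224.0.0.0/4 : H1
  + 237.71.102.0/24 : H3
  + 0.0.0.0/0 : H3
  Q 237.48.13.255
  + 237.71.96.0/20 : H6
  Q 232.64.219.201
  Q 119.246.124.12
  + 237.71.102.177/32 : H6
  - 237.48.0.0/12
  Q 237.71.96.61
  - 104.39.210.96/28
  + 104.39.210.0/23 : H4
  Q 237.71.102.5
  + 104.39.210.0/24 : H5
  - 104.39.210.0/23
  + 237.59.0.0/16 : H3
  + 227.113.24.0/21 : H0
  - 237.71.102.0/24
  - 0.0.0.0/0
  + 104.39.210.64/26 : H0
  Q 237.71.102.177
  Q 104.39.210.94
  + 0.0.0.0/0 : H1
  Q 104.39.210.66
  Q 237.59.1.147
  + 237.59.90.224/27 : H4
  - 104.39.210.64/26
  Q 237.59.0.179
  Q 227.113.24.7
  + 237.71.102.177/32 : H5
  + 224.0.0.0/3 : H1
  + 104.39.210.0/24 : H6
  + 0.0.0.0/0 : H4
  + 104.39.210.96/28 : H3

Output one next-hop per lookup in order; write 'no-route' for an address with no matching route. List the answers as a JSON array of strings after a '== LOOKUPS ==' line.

Apply in order:
  + 237.59.90.224/27 (H4) depth=27
  - 237.59.90.224/27 clear@27
  + 237.48.0.0/12 (H5) depth=12
  + 104.39.210.96/28 (H5) depth=28
  + 224.0.0.0/4 (H1) depth=4
  + 237.71.102.0/24 (H3) depth=24
  + 0.0.0.0/0 (H3) depth=0
  lookup 237.48.13.255: bits 111011010011 walk d0:H3→d1:-→d2:-→d3:-→d4:H1→d5:-→d6:-→d7:-→d8:-→d9:-→d10:-→d11:-→d12:H5 -> H5
  + 237.71.96.0/20 (H6) depth=20
  lookup 232.64.219.201: bits 11101 walk d0:H3→d1:-→d2:-→d3:-→d4:H1→d5:- -> H1
  lookup 119.246.124.12: bits 011 walk d0:H3→d1:-→d2:-→d3:- -> H3
  + 237.71.102.177/32 (H6) depth=32
  - 237.48.0.0/12 clear@12
  lookup 237.71.96.61: bits 111011010100011101100 walk d0:H3→d1:-→d2:-→d3:-→d4:H1→d5:-→d6:-→d7:-→d8:-→d9:-→d10:-→d11:-→d12:-→d13:-→d14:-→d15:-→d16:-→d17:-→d18:-→d19:-→d20:H6→d21:- -> H6
  - 104.39.210.96/28 clear@28
  + 104.39.210.0/23 (H4) depth=23
  lookup 237.71.102.5: bits 111011010100011101100110 walk d0:H3→d1:-→d2:-→d3:-→d4:H1→d5:-→d6:-→d7:-→d8:-→d9:-→d10:-→d11:-→d12:-→d13:-→d14:-→d15:-→d16:-→d17:-→d18:-→d19:-→d20:H6→d21:-→d22:-→d23:-→d24:H3 -> H3
  + 104.39.210.0/24 (H5) depth=24
  - 104.39.210.0/23 clear@23
  + 237.59.0.0/16 (H3) depth=16
  + 227.113.24.0/21 (H0) depth=21
  - 237.71.102.0/24 clear@24
  - 0.0.0.0/0 clear@0
  + 104.39.210.64/26 (H0) depth=26
  lookup 237.71.102.177: bits 11101101010001110110011010110001 walk d0:-→d1:-→d2:-→d3:-→d4:H1→d5:-→d6:-→d7:-→d8:-→d9:-→d10:-→d11:-→d12:-→d13:-→d14:-→d15:-→d16:-→d17:-→d18:-→d19:-→d20:H6→d21:-→d22:-→d23:-→d24:-→d25:-→d26:-→d27:-→d28:-→d29:-→d30:-→d31:-→d32:H6 -> H6
  lookup 104.39.210.94: bits 01101000001001111101001001 walk d0:-→d1:-→d2:-→d3:-→d4:-→d5:-→d6:-→d7:-→d8:-→d9:-→d10:-→d11:-→d12:-→d13:-→d14:-→d15:-→d16:-→d17:-→d18:-→d19:-→d20:-→d21:-→d22:-→d23:-→d24:H5→d25:-→d26:H0 -> H0
  + 0.0.0.0/0 (H1) depth=0
  lookup 104.39.210.66: bits 01101000001001111101001001 walk d0:H1→d1:-→d2:-→d3:-→d4:-→d5:-→d6:-→d7:-→d8:-→d9:-→d10:-→d11:-→d12:-→d13:-→d14:-→d15:-→d16:-→d17:-→d18:-→d19:-→d20:-→d21:-→d22:-→d23:-→d24:H5→d25:-→d26:H0 -> H0
  lookup 237.59.1.147: bits 11101101001110110 walk d0:H1→d1:-→d2:-→d3:-→d4:H1→d5:-→d6:-→d7:-→d8:-→d9:-→d10:-→d11:-→d12:-→d13:-→d14:-→d15:-→d16:H3→d17:- -> H3
  + 237.59.90.224/27 (H4) depth=27
  - 104.39.210.64/26 clear@26
  lookup 237.59.0.179: bits 11101101001110110 walk d0:H1→d1:-→d2:-→d3:-→d4:H1→d5:-→d6:-→d7:-→d8:-→d9:-→d10:-→d11:-→d12:-→d13:-→d14:-→d15:-→d16:H3→d17:- -> H3
  lookup 227.113.24.7: bits 111000110111000100011 walk d0:H1→d1:-→d2:-→d3:-→d4:H1→d5:-→d6:-→d7:-→d8:-→d9:-→d10:-→d11:-→d12:-→d13:-→d14:-→d15:-→d16:-→d17:-→d18:-→d19:-→d20:-→d21:H0 -> H0
  + 237.71.102.177/32 (H5) depth=32
  + 224.0.0.0/3 (H1) depth=3
  + 104.39.210.0/24 (H6) depth=24
  + 0.0.0.0/0 (H4) depth=0
  + 104.39.210.96/28 (H3) depth=28

== LOOKUPS ==
["H5","H1","H3","H6","H3","H6","H0","H0","H3","H3","H0"]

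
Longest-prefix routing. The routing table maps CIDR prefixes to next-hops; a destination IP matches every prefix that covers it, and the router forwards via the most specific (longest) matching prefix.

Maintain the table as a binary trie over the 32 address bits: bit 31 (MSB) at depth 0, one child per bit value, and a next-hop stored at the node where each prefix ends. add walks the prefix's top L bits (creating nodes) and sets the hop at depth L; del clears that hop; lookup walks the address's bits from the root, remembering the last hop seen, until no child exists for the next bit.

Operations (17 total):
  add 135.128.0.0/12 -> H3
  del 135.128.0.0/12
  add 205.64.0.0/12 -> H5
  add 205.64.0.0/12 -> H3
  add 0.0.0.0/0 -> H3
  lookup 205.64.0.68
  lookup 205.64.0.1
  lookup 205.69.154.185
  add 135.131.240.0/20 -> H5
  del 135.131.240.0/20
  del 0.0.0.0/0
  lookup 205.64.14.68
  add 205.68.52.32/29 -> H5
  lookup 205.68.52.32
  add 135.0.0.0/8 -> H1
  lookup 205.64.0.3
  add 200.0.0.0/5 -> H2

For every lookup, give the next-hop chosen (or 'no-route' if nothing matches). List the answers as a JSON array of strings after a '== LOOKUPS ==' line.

Apply in order:
  + 135.128.0.0/12 (H3) depth=12
  - 135.128.0.0/12 clear@12
  + 205.64.0.0/12 (H5) depth=12
  + 205.64.0.0/12 (H3) depth=12
  + 0.0.0.0/0 (H3) depth=0
  Q 205.64.0.68: descend 110011010100 ; hops seen [H3,H3] ; pick H3
  Q 205.64.0.1: descend 110011010100 ; hops seen [H3,H3] ; pick H3
  Q 205.69.154.185: descend 110011010100 ; hops seen [H3,H3] ; pick H3
  + 135.131.240.0/20 (H5) depth=20
  - 135.131.240.0/20 clear@20
  - 0.0.0.0/0 clear@0
  Q 205.64.14.68: descend 110011010100 ; hops seen [H3] ; pick H3
  + 205.68.52.32/29 (H5) depth=29
  Q 205.68.52.32: descend 11001101010001000011010000100 ; hops seen [H3,H5] ; pick H5
  + 135.0.0.0/8 (H1) depth=8
  Q 205.64.0.3: descend 1100110101000 ; hops seen [H3] ; pick H3
  + 200.0.0.0/5 (H2) depth=5

== LOOKUPS ==
["H3","H3","H3","H3","H5","H3"]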